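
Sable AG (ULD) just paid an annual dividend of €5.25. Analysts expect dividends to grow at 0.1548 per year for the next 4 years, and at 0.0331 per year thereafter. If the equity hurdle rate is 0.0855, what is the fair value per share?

€157.15

Two-stage DDM. Project D₁…D_4 at 0.1548, terminal growth 0.0331, discount at r = 0.0855.
D_1 = 6.0627
D_2 = 7.0012
D_3 = 8.0850
D_4 = 9.3365
Terminal value at t=4: TV = D_5/(r−g) = 9.6456/(0.0855−0.0331) = 184.0761
P₀ = 6.0627/(1+0.0855)^1 + 7.0012/(1+0.0855)^2 + 8.0850/(1+0.0855)^3 + 9.3365/(1+0.0855)^4 + 184.0761/(1+0.0855)^4 = 157.1526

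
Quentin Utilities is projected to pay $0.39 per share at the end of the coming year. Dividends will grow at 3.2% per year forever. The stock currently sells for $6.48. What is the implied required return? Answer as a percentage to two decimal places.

9.22%

Rearranging the constant-growth DDM: r = D₁/P₀ + g.
r = 0.3900 / 6.48 + 0.032 = 0.06019 + 0.032 = 0.09219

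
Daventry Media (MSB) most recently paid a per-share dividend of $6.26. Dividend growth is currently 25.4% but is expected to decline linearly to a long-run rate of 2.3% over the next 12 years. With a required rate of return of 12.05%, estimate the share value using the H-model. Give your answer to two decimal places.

$154.67

H-model: P₀ = D₀[(1+g_L) + H(g_S−g_L)]/(r−g_L), with H = 12/2 = 6.
P₀ = 6.26 × [(1+0.023) + 6×(0.254−0.023)] / (0.1205−0.023)
   = 6.26 × 2.4090 / 0.0975 = 154.6702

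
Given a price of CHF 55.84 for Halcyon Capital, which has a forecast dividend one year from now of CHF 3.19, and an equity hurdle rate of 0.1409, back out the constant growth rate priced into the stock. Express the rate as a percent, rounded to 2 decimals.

From P₀ = D₁/(r − g), the implied growth is g = r − D₁/P₀.
g = 0.1409 − 3.19/55.84 = 0.1409 − 0.05713 = 0.08377

8.38%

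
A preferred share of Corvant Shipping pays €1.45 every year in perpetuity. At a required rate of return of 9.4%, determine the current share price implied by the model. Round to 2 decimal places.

Zero-growth DDM (perpetuity): P₀ = D/r = 1.45 / 0.094 = 15.4255

€15.43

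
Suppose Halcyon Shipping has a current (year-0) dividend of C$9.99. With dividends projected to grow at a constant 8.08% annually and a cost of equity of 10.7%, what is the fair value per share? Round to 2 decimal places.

Gordon growth model: P₀ = D₁/(r − g). D₁ = 9.99 × (1 + 0.0808) = 10.7972.
P₀ = 10.7972 / (0.107 − 0.0808) = 10.7972 / 0.0262 = 412.1066

C$412.11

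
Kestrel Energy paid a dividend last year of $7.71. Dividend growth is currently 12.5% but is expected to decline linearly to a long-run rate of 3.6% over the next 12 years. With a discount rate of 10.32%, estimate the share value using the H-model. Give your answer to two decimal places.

$180.13

H-model: P₀ = D₀[(1+g_L) + H(g_S−g_L)]/(r−g_L), with H = 12/2 = 6.
P₀ = 7.71 × [(1+0.036) + 6×(0.125−0.036)] / (0.1032−0.036)
   = 7.71 × 1.5700 / 0.0672 = 180.1295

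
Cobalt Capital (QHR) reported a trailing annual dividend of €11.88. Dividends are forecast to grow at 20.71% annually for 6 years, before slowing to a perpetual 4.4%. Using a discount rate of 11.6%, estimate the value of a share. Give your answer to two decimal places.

€370.49

Two-stage DDM. Project D₁…D_6 at 0.2071, terminal growth 0.044, discount at r = 0.116.
D_1 = 14.3403
D_2 = 17.3102
D_3 = 20.8952
D_4 = 25.2226
D_5 = 30.4462
D_6 = 36.7516
Terminal value at t=6: TV = D_7/(r−g) = 38.3686/(0.116−0.044) = 532.8978
P₀ = 14.3403/(1+0.116)^1 + 17.3102/(1+0.116)^2 + 20.8952/(1+0.116)^3 + 25.2226/(1+0.116)^4 + 30.4462/(1+0.116)^5 + 36.7516/(1+0.116)^6 + 532.8978/(1+0.116)^6 = 370.4945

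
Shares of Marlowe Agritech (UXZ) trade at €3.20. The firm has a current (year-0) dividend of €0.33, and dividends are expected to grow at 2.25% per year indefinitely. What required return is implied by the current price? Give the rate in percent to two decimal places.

12.79%

Rearranging the constant-growth DDM: r = D₁/P₀ + g.
D₁ = 0.33 × (1 + 0.0225) = 0.3374.
r = 0.3374 / 3.20 + 0.0225 = 0.10545 + 0.0225 = 0.12795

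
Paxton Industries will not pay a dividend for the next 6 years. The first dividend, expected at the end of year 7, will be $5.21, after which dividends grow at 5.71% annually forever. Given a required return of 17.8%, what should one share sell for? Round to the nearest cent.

Deferred-dividend DDM. At t=6 the remaining stream is a growing perpetuity with first payment D_7 = 5.21.
V_6 = D_7/(r−g) = 5.21/(0.178−0.0571) = 43.0935
P₀ = V_6/(1+r)^6 = 43.0935/(1+0.178)^6 = 16.1265

$16.13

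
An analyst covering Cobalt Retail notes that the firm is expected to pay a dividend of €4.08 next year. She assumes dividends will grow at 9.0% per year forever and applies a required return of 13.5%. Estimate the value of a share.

Gordon growth model: P₀ = D₁/(r − g), with D₁ = 4.08 given directly.
P₀ = 4.0800 / (0.135 − 0.09) = 4.0800 / 0.045 = 90.6667

€90.67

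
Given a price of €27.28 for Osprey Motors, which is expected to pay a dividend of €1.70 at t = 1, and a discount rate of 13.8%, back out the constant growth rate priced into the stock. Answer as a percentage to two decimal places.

From P₀ = D₁/(r − g), the implied growth is g = r − D₁/P₀.
g = 0.138 − 1.70/27.28 = 0.138 − 0.06232 = 0.07568

7.57%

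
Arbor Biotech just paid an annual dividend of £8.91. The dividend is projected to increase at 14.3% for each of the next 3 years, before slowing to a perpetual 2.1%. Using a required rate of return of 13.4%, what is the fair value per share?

Two-stage DDM. Project D₁…D_3 at 0.143, terminal growth 0.021, discount at r = 0.134.
D_1 = 10.1841
D_2 = 11.6405
D_3 = 13.3050
Terminal value at t=3: TV = D_4/(r−g) = 13.5845/(0.134−0.021) = 120.2164
P₀ = 10.1841/(1+0.134)^1 + 11.6405/(1+0.134)^2 + 13.3050/(1+0.134)^3 + 120.2164/(1+0.134)^3 = 109.5940

£109.59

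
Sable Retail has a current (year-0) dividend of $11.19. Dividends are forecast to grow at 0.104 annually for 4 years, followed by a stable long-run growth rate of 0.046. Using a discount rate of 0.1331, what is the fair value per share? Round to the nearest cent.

$163.06

Two-stage DDM. Project D₁…D_4 at 0.104, terminal growth 0.046, discount at r = 0.1331.
D_1 = 12.3538
D_2 = 13.6386
D_3 = 15.0570
D_4 = 16.6229
Terminal value at t=4: TV = D_5/(r−g) = 17.3875/(0.1331−0.046) = 199.6273
P₀ = 12.3538/(1+0.1331)^1 + 13.6386/(1+0.1331)^2 + 15.0570/(1+0.1331)^3 + 16.6229/(1+0.1331)^4 + 199.6273/(1+0.1331)^4 = 163.0599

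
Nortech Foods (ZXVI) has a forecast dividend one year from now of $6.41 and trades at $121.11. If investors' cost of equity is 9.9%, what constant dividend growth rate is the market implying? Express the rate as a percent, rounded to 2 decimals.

From P₀ = D₁/(r − g), the implied growth is g = r − D₁/P₀.
g = 0.099 − 6.41/121.11 = 0.099 − 0.05293 = 0.04607

4.61%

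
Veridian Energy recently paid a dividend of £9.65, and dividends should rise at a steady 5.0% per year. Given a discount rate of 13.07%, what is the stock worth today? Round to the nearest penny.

£125.56

Gordon growth model: P₀ = D₁/(r − g). D₁ = 9.65 × (1 + 0.05) = 10.1325.
P₀ = 10.1325 / (0.1307 − 0.05) = 10.1325 / 0.0807 = 125.5576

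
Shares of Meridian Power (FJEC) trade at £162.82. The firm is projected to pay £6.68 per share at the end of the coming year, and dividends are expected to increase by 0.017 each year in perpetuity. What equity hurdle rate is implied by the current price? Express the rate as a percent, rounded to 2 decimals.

Rearranging the constant-growth DDM: r = D₁/P₀ + g.
r = 6.6800 / 162.82 + 0.017 = 0.04103 + 0.017 = 0.05803

5.80%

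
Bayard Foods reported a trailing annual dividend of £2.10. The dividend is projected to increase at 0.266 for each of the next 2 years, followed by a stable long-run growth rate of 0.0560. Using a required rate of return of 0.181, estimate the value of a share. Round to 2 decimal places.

£25.05

Two-stage DDM. Project D₁…D_2 at 0.266, terminal growth 0.056, discount at r = 0.181.
D_1 = 2.6586
D_2 = 3.3658
Terminal value at t=2: TV = D_3/(r−g) = 3.5543/(0.181−0.056) = 28.4342
P₀ = 2.6586/(1+0.181)^1 + 3.3658/(1+0.181)^2 + 28.4342/(1+0.181)^2 = 25.0507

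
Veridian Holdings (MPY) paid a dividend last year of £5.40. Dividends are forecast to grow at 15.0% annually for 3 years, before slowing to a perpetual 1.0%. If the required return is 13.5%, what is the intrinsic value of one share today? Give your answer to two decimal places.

£62.02

Two-stage DDM. Project D₁…D_3 at 0.15, terminal growth 0.01, discount at r = 0.135.
D_1 = 6.2100
D_2 = 7.1415
D_3 = 8.2127
Terminal value at t=3: TV = D_4/(r−g) = 8.2949/(0.135−0.01) = 66.3588
P₀ = 6.2100/(1+0.135)^1 + 7.1415/(1+0.135)^2 + 8.2127/(1+0.135)^3 + 66.3588/(1+0.135)^3 = 62.0168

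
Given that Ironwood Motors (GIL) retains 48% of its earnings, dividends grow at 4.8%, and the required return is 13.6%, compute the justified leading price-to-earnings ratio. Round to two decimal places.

Payout ratio b = 1 − 0.48 = 0.52.
Justified leading P/E = b/(r−g) = 0.52/(0.136−0.048) = 5.9091

5.91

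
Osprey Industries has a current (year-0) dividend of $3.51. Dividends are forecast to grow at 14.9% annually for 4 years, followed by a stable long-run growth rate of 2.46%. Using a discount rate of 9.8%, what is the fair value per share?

$74.50

Two-stage DDM. Project D₁…D_4 at 0.149, terminal growth 0.0246, discount at r = 0.098.
D_1 = 4.0330
D_2 = 4.6339
D_3 = 5.3244
D_4 = 6.1177
Terminal value at t=4: TV = D_5/(r−g) = 6.2682/(0.098−0.0246) = 85.3976
P₀ = 4.0330/(1+0.098)^1 + 4.6339/(1+0.098)^2 + 5.3244/(1+0.098)^3 + 6.1177/(1+0.098)^4 + 85.3976/(1+0.098)^4 = 74.5017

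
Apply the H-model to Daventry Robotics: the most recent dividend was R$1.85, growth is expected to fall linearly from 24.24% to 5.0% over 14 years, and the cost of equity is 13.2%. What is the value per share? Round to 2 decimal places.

R$54.07

H-model: P₀ = D₀[(1+g_L) + H(g_S−g_L)]/(r−g_L), with H = 14/2 = 7.
P₀ = 1.85 × [(1+0.05) + 7×(0.2424−0.05)] / (0.132−0.05)
   = 1.85 × 2.3968 / 0.082 = 54.0741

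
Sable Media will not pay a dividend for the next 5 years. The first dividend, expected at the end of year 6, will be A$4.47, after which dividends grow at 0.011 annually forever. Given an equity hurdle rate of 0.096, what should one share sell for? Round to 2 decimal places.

Deferred-dividend DDM. At t=5 the remaining stream is a growing perpetuity with first payment D_6 = 4.47.
V_5 = D_6/(r−g) = 4.47/(0.096−0.011) = 52.5882
P₀ = V_5/(1+r)^5 = 52.5882/(1+0.096)^5 = 33.2534

A$33.25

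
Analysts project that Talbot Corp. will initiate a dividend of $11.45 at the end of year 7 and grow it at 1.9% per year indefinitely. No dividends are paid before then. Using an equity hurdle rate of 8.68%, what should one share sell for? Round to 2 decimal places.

$102.49

Deferred-dividend DDM. At t=6 the remaining stream is a growing perpetuity with first payment D_7 = 11.45.
V_6 = D_7/(r−g) = 11.45/(0.0868−0.019) = 168.8791
P₀ = V_6/(1+r)^6 = 168.8791/(1+0.0868)^6 = 102.4892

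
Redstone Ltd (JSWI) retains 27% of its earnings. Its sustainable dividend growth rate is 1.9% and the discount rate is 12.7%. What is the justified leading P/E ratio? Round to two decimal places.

6.76

Payout ratio b = 1 − 0.27 = 0.73.
Justified leading P/E = b/(r−g) = 0.73/(0.127−0.019) = 6.7593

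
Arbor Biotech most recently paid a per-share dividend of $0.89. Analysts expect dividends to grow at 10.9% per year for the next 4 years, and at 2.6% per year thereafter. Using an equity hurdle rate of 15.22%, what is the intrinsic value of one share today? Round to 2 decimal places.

$9.45

Two-stage DDM. Project D₁…D_4 at 0.109, terminal growth 0.026, discount at r = 0.1522.
D_1 = 0.9870
D_2 = 1.0946
D_3 = 1.2139
D_4 = 1.3462
Terminal value at t=4: TV = D_5/(r−g) = 1.3812/(0.1522−0.026) = 10.9447
P₀ = 0.9870/(1+0.1522)^1 + 1.0946/(1+0.1522)^2 + 1.2139/(1+0.1522)^3 + 1.3462/(1+0.1522)^4 + 10.9447/(1+0.1522)^4 = 9.4486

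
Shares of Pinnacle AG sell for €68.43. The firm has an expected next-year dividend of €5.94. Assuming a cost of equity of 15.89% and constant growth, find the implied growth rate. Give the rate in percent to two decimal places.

From P₀ = D₁/(r − g), the implied growth is g = r − D₁/P₀.
g = 0.1589 − 5.94/68.43 = 0.1589 − 0.08680 = 0.07210

7.21%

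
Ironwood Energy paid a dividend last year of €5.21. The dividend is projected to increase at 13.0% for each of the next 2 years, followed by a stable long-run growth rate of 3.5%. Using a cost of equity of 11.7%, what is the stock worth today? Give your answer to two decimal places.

Two-stage DDM. Project D₁…D_2 at 0.13, terminal growth 0.035, discount at r = 0.117.
D_1 = 5.8873
D_2 = 6.6526
Terminal value at t=2: TV = D_3/(r−g) = 6.8855/(0.117−0.035) = 83.9694
P₀ = 5.8873/(1+0.117)^1 + 6.6526/(1+0.117)^2 + 83.9694/(1+0.117)^2 = 77.9026

€77.90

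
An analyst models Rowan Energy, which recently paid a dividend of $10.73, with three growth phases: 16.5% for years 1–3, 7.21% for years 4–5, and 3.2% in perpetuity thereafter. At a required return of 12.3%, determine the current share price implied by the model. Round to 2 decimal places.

Three-stage DDM. Project D₁…D_5; terminal Gordon value at t=5 with g = 0.032; discount at r = 0.123.
D_1 = 12.5005
D_2 = 14.5630
D_3 = 16.9659
D_4 = 18.1892
D_5 = 19.5006
TV_5 = 20.1246/(0.123−0.032) = 221.1497
P₀ = Σ Dₜ/(1+r)ᵗ + TV_5/(1+r)^5 = 180.8322

$180.83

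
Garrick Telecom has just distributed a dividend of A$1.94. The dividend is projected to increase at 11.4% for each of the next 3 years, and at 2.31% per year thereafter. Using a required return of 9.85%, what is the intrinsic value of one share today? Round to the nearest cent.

A$33.44

Two-stage DDM. Project D₁…D_3 at 0.114, terminal growth 0.0231, discount at r = 0.0985.
D_1 = 2.1612
D_2 = 2.4075
D_3 = 2.6820
Terminal value at t=3: TV = D_4/(r−g) = 2.7439/(0.0985−0.0231) = 36.3918
P₀ = 2.1612/(1+0.0985)^1 + 2.4075/(1+0.0985)^2 + 2.6820/(1+0.0985)^3 + 36.3918/(1+0.0985)^3 = 33.4397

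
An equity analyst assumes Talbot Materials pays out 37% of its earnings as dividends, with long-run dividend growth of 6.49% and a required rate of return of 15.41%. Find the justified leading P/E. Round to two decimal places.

Justified leading P/E = b/(r−g) = 0.37/(0.1541−0.0649) = 4.1480

4.15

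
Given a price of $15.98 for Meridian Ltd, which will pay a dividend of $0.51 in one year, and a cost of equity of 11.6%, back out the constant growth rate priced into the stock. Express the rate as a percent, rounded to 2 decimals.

8.41%

From P₀ = D₁/(r − g), the implied growth is g = r − D₁/P₀.
g = 0.116 − 0.51/15.98 = 0.116 − 0.03191 = 0.08409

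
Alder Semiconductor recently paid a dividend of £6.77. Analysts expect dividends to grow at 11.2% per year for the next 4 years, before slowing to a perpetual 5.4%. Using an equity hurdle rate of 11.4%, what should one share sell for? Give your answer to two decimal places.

£145.03

Two-stage DDM. Project D₁…D_4 at 0.112, terminal growth 0.054, discount at r = 0.114.
D_1 = 7.5282
D_2 = 8.3714
D_3 = 9.3090
D_4 = 10.3516
Terminal value at t=4: TV = D_5/(r−g) = 10.9106/(0.114−0.054) = 181.8432
P₀ = 7.5282/(1+0.114)^1 + 8.3714/(1+0.114)^2 + 9.3090/(1+0.114)^3 + 10.3516/(1+0.114)^4 + 181.8432/(1+0.114)^4 = 145.0333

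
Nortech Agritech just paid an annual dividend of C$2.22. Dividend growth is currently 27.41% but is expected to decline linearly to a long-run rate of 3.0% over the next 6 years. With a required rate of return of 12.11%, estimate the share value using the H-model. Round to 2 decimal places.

C$42.95

H-model: P₀ = D₀[(1+g_L) + H(g_S−g_L)]/(r−g_L), with H = 6/2 = 3.
P₀ = 2.22 × [(1+0.03) + 3×(0.2741−0.03)] / (0.1211−0.03)
   = 2.22 × 1.7623 / 0.0911 = 42.9452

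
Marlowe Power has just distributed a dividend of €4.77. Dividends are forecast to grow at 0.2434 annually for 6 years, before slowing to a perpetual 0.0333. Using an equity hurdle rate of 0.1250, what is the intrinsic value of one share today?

Two-stage DDM. Project D₁…D_6 at 0.2434, terminal growth 0.0333, discount at r = 0.125.
D_1 = 5.9310
D_2 = 7.3746
D_3 = 9.1696
D_4 = 11.4015
D_5 = 14.1766
D_6 = 17.6272
Terminal value at t=6: TV = D_7/(r−g) = 18.2142/(0.125−0.0333) = 198.6281
P₀ = 5.9310/(1+0.125)^1 + 7.3746/(1+0.125)^2 + 9.1696/(1+0.125)^3 + 11.4015/(1+0.125)^4 + 14.1766/(1+0.125)^5 + 17.6272/(1+0.125)^6 + 198.6281/(1+0.125)^6 = 139.1962

€139.20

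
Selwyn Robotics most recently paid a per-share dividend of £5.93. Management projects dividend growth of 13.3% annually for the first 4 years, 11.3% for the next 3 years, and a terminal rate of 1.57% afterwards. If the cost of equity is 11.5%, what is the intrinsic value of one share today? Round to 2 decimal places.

Three-stage DDM. Project D₁…D_7; terminal Gordon value at t=7 with g = 0.0157; discount at r = 0.115.
D_1 = 6.7187
D_2 = 7.6123
D_3 = 8.6247
D_4 = 9.7718
D_5 = 10.8760
D_6 = 12.1050
D_7 = 13.4729
TV_7 = 13.6844/(0.115−0.0157) = 137.8085
P₀ = Σ Dₜ/(1+r)ᵗ + TV_7/(1+r)^7 = 107.9127

£107.91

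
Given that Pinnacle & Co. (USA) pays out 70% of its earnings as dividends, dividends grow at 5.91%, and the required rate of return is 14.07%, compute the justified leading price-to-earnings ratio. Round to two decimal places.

Justified leading P/E = b/(r−g) = 0.70/(0.1407−0.0591) = 8.5784

8.58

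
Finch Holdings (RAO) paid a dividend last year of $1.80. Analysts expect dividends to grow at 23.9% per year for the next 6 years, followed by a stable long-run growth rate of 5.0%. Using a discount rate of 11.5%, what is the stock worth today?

Two-stage DDM. Project D₁…D_6 at 0.239, terminal growth 0.05, discount at r = 0.115.
D_1 = 2.2302
D_2 = 2.7632
D_3 = 3.4236
D_4 = 4.2419
D_5 = 5.2557
D_6 = 6.5118
Terminal value at t=6: TV = D_7/(r−g) = 6.8374/(0.115−0.05) = 105.1904
P₀ = 2.2302/(1+0.115)^1 + 2.7632/(1+0.115)^2 + 3.4236/(1+0.115)^3 + 4.2419/(1+0.115)^4 + 5.2557/(1+0.115)^5 + 6.5118/(1+0.115)^6 + 105.1904/(1+0.115)^6 = 70.6184

$70.62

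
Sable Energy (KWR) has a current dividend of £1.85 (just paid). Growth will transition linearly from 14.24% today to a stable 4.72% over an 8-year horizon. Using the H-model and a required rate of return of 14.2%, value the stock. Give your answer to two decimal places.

£27.87

H-model: P₀ = D₀[(1+g_L) + H(g_S−g_L)]/(r−g_L), with H = 8/2 = 4.
P₀ = 1.85 × [(1+0.0472) + 4×(0.1424−0.0472)] / (0.142−0.0472)
   = 1.85 × 1.4280 / 0.0948 = 27.8671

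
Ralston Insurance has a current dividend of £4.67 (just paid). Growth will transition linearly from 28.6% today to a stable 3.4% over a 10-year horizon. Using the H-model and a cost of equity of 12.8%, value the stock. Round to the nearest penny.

H-model: P₀ = D₀[(1+g_L) + H(g_S−g_L)]/(r−g_L), with H = 10/2 = 5.
P₀ = 4.67 × [(1+0.034) + 5×(0.286−0.034)] / (0.128−0.034)
   = 4.67 × 2.2940 / 0.094 = 113.9679

£113.97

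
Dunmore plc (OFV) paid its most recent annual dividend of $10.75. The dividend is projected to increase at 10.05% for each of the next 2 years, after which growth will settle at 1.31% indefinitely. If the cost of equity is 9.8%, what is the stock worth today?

$150.44

Two-stage DDM. Project D₁…D_2 at 0.1005, terminal growth 0.0131, discount at r = 0.098.
D_1 = 11.8304
D_2 = 13.0193
Terminal value at t=2: TV = D_3/(r−g) = 13.1899/(0.098−0.0131) = 155.3578
P₀ = 11.8304/(1+0.098)^1 + 13.0193/(1+0.098)^2 + 155.3578/(1+0.098)^2 = 150.4366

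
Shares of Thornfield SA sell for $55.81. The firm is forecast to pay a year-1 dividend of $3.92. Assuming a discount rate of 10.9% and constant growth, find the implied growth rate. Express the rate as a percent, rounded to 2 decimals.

From P₀ = D₁/(r − g), the implied growth is g = r − D₁/P₀.
g = 0.109 − 3.92/55.81 = 0.109 − 0.07024 = 0.03876

3.88%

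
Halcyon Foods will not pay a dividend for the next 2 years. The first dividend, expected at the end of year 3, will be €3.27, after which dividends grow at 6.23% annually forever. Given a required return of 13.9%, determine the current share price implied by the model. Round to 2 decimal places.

Deferred-dividend DDM. At t=2 the remaining stream is a growing perpetuity with first payment D_3 = 3.27.
V_2 = D_3/(r−g) = 3.27/(0.139−0.0623) = 42.6336
P₀ = V_2/(1+r)^2 = 42.6336/(1+0.139)^2 = 32.8628

€32.86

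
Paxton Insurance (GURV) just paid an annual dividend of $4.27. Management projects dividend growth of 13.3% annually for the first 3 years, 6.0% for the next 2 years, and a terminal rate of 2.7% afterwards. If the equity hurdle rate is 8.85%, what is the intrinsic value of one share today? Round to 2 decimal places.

Three-stage DDM. Project D₁…D_5; terminal Gordon value at t=5 with g = 0.027; discount at r = 0.0885.
D_1 = 4.8379
D_2 = 5.4814
D_3 = 6.2104
D_4 = 6.5830
D_5 = 6.9780
TV_5 = 7.1664/(0.0885−0.027) = 116.5265
P₀ = Σ Dₜ/(1+r)ᵗ + TV_5/(1+r)^5 = 99.3996

$99.40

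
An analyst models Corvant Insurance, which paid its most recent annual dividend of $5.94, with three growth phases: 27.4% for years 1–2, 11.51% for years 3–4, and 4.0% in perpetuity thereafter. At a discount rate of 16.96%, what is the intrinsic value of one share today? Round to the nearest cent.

$78.05

Three-stage DDM. Project D₁…D_4; terminal Gordon value at t=4 with g = 0.04; discount at r = 0.1696.
D_1 = 7.5676
D_2 = 9.6411
D_3 = 10.7508
D_4 = 11.9882
TV_4 = 12.4677/(0.1696−0.04) = 96.2014
P₀ = Σ Dₜ/(1+r)ᵗ + TV_4/(1+r)^4 = 78.0517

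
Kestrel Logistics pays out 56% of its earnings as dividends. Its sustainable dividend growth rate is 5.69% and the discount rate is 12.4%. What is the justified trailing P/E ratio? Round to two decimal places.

8.82

Justified trailing P/E = b(1+g)/(r−g) = 0.56×(1+0.0569)/(0.124−0.0569) = 8.8206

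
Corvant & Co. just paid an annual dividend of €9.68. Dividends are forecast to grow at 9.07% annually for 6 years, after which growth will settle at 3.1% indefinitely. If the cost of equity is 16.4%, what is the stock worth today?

€97.33

Two-stage DDM. Project D₁…D_6 at 0.0907, terminal growth 0.031, discount at r = 0.164.
D_1 = 10.5580
D_2 = 11.5156
D_3 = 12.5600
D_4 = 13.6992
D_5 = 14.9418
D_6 = 16.2970
Terminal value at t=6: TV = D_7/(r−g) = 16.8022/(0.164−0.031) = 126.3323
P₀ = 10.5580/(1+0.164)^1 + 11.5156/(1+0.164)^2 + 12.5600/(1+0.164)^3 + 13.6992/(1+0.164)^4 + 14.9418/(1+0.164)^5 + 16.2970/(1+0.164)^6 + 126.3323/(1+0.164)^6 = 97.3331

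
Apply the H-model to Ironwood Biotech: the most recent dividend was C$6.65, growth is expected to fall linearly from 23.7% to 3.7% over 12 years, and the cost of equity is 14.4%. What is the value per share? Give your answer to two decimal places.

H-model: P₀ = D₀[(1+g_L) + H(g_S−g_L)]/(r−g_L), with H = 12/2 = 6.
P₀ = 6.65 × [(1+0.037) + 6×(0.237−0.037)] / (0.144−0.037)
   = 6.65 × 2.2370 / 0.107 = 139.0285

C$139.03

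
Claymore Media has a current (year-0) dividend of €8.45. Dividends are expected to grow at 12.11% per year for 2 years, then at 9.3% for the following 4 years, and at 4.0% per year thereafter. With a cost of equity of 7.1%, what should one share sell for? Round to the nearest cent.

€394.03

Three-stage DDM. Project D₁…D_6; terminal Gordon value at t=6 with g = 0.04; discount at r = 0.071.
D_1 = 9.4733
D_2 = 10.6205
D_3 = 11.6082
D_4 = 12.6878
D_5 = 13.8677
D_6 = 15.1574
TV_6 = 15.7637/(0.071−0.04) = 508.5079
P₀ = Σ Dₜ/(1+r)ᵗ + TV_6/(1+r)^6 = 394.0284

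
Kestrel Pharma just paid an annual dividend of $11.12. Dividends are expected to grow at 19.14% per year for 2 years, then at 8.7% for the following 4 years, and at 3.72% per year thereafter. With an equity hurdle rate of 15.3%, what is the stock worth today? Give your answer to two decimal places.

Three-stage DDM. Project D₁…D_6; terminal Gordon value at t=6 with g = 0.0372; discount at r = 0.153.
D_1 = 13.2484
D_2 = 15.7841
D_3 = 17.1573
D_4 = 18.6500
D_5 = 20.2726
D_6 = 22.0363
TV_6 = 22.8560/(0.153−0.0372) = 197.3750
P₀ = Σ Dₜ/(1+r)ᵗ + TV_6/(1+r)^6 = 148.4443

$148.44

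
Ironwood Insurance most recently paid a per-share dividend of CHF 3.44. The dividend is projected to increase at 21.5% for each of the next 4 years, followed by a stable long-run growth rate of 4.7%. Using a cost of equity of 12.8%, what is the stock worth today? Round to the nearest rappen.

Two-stage DDM. Project D₁…D_4 at 0.215, terminal growth 0.047, discount at r = 0.128.
D_1 = 4.1796
D_2 = 5.0782
D_3 = 6.1700
D_4 = 7.4966
Terminal value at t=4: TV = D_5/(r−g) = 7.8489/(0.128−0.047) = 96.9003
P₀ = 4.1796/(1+0.128)^1 + 5.0782/(1+0.128)^2 + 6.1700/(1+0.128)^3 + 7.4966/(1+0.128)^4 + 96.9003/(1+0.128)^4 = 76.4792

CHF 76.48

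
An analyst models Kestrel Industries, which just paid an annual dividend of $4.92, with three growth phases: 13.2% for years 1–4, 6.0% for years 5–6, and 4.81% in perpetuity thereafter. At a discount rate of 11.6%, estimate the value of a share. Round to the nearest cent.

Three-stage DDM. Project D₁…D_6; terminal Gordon value at t=6 with g = 0.0481; discount at r = 0.116.
D_1 = 5.5694
D_2 = 6.3046
D_3 = 7.1368
D_4 = 8.0789
D_5 = 8.5636
D_6 = 9.0774
TV_6 = 9.5140/(0.116−0.0481) = 140.1185
P₀ = Σ Dₜ/(1+r)ᵗ + TV_6/(1+r)^6 = 102.5700

$102.57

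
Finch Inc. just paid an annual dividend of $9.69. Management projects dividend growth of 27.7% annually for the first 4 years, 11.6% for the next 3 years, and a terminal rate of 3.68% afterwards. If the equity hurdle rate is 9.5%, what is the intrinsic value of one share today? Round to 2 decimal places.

$451.66

Three-stage DDM. Project D₁…D_7; terminal Gordon value at t=7 with g = 0.0368; discount at r = 0.095.
D_1 = 12.3741
D_2 = 15.8018
D_3 = 20.1789
D_4 = 25.7684
D_5 = 28.7575
D_6 = 32.0934
D_7 = 35.8162
TV_7 = 37.1343/(0.095−0.0368) = 638.0459
P₀ = Σ Dₜ/(1+r)ᵗ + TV_7/(1+r)^7 = 451.6614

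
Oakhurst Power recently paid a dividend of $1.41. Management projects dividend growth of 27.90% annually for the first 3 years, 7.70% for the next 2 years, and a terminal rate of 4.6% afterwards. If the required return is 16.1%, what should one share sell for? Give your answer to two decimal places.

$23.28

Three-stage DDM. Project D₁…D_5; terminal Gordon value at t=5 with g = 0.046; discount at r = 0.161.
D_1 = 1.8034
D_2 = 2.3065
D_3 = 2.9501
D_4 = 3.1772
D_5 = 3.4219
TV_5 = 3.5793/(0.161−0.046) = 31.1240
P₀ = Σ Dₜ/(1+r)ᵗ + TV_5/(1+r)^5 = 23.2753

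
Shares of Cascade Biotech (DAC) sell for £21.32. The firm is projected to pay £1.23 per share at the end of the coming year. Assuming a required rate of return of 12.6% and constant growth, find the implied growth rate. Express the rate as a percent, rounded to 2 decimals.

6.83%

From P₀ = D₁/(r − g), the implied growth is g = r − D₁/P₀.
g = 0.126 − 1.23/21.32 = 0.126 − 0.05769 = 0.06831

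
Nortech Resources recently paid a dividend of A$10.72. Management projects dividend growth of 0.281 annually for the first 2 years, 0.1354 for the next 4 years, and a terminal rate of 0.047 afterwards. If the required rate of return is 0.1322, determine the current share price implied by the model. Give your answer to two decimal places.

Three-stage DDM. Project D₁…D_6; terminal Gordon value at t=6 with g = 0.047; discount at r = 0.1322.
D_1 = 13.7323
D_2 = 17.5911
D_3 = 19.9729
D_4 = 22.6773
D_5 = 25.7478
D_6 = 29.2340
TV_6 = 30.6080/(0.1322−0.047) = 359.2491
P₀ = Σ Dₜ/(1+r)ᵗ + TV_6/(1+r)^6 = 251.6845

A$251.68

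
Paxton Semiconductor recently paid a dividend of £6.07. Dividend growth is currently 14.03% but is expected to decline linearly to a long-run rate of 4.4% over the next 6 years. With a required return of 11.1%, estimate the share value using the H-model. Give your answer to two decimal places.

£120.76

H-model: P₀ = D₀[(1+g_L) + H(g_S−g_L)]/(r−g_L), with H = 6/2 = 3.
P₀ = 6.07 × [(1+0.044) + 3×(0.1403−0.044)] / (0.111−0.044)
   = 6.07 × 1.3329 / 0.067 = 120.7568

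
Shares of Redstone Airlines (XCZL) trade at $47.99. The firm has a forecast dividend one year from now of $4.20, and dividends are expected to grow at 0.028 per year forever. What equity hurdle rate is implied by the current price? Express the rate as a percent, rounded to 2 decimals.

11.55%

Rearranging the constant-growth DDM: r = D₁/P₀ + g.
r = 4.2000 / 47.99 + 0.028 = 0.08752 + 0.028 = 0.11552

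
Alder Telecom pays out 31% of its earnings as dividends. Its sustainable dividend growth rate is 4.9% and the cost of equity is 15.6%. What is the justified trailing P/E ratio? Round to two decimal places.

Justified trailing P/E = b(1+g)/(r−g) = 0.31×(1+0.049)/(0.156−0.049) = 3.0392

3.04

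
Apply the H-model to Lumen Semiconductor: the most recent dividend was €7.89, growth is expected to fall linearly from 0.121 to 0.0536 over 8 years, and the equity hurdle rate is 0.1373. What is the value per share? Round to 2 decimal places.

H-model: P₀ = D₀[(1+g_L) + H(g_S−g_L)]/(r−g_L), with H = 8/2 = 4.
P₀ = 7.89 × [(1+0.0536) + 4×(0.121−0.0536)] / (0.1373−0.0536)
   = 7.89 × 1.3232 / 0.0837 = 124.7318

€124.73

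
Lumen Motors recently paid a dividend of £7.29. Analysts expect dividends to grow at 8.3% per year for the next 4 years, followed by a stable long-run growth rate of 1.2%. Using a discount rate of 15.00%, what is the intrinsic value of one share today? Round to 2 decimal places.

Two-stage DDM. Project D₁…D_4 at 0.083, terminal growth 0.012, discount at r = 0.15.
D_1 = 7.8951
D_2 = 8.5504
D_3 = 9.2600
D_4 = 10.0286
Terminal value at t=4: TV = D_5/(r−g) = 10.1490/(0.15−0.012) = 73.5432
P₀ = 7.8951/(1+0.15)^1 + 8.5504/(1+0.15)^2 + 9.2600/(1+0.15)^3 + 10.0286/(1+0.15)^4 + 73.5432/(1+0.15)^4 = 67.2017

£67.20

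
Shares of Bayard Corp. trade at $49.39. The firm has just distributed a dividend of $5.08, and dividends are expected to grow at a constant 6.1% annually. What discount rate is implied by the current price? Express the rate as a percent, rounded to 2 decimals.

17.01%

Rearranging the constant-growth DDM: r = D₁/P₀ + g.
D₁ = 5.08 × (1 + 0.061) = 5.3899.
r = 5.3899 / 49.39 + 0.061 = 0.10913 + 0.061 = 0.17013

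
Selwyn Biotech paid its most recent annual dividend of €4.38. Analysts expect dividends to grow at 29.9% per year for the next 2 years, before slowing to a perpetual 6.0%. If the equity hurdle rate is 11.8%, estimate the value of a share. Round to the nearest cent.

Two-stage DDM. Project D₁…D_2 at 0.299, terminal growth 0.06, discount at r = 0.118.
D_1 = 5.6896
D_2 = 7.3908
Terminal value at t=2: TV = D_3/(r−g) = 7.8343/(0.118−0.06) = 135.0735
P₀ = 5.6896/(1+0.118)^1 + 7.3908/(1+0.118)^2 + 135.0735/(1+0.118)^2 = 119.0675

€119.07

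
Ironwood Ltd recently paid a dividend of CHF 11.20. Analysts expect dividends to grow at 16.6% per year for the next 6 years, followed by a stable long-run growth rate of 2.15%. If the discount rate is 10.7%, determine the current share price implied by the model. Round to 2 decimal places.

Two-stage DDM. Project D₁…D_6 at 0.166, terminal growth 0.0215, discount at r = 0.107.
D_1 = 13.0592
D_2 = 15.2270
D_3 = 17.7547
D_4 = 20.7020
D_5 = 24.1385
D_6 = 28.1455
Terminal value at t=6: TV = D_7/(r−g) = 28.7507/(0.107−0.0215) = 336.2649
P₀ = 13.0592/(1+0.107)^1 + 15.2270/(1+0.107)^2 + 17.7547/(1+0.107)^3 + 20.7020/(1+0.107)^4 + 24.1385/(1+0.107)^5 + 28.1455/(1+0.107)^6 + 336.2649/(1+0.107)^6 = 263.6344

CHF 263.63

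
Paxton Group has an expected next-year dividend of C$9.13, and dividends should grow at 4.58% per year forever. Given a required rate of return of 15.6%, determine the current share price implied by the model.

C$82.85

Gordon growth model: P₀ = D₁/(r − g), with D₁ = 9.13 given directly.
P₀ = 9.1300 / (0.156 − 0.0458) = 9.1300 / 0.1102 = 82.8494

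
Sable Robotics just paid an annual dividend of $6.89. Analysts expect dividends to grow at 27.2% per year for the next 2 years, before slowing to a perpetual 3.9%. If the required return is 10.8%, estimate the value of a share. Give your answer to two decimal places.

Two-stage DDM. Project D₁…D_2 at 0.272, terminal growth 0.039, discount at r = 0.108.
D_1 = 8.7641
D_2 = 11.1479
Terminal value at t=2: TV = D_3/(r−g) = 11.5827/(0.108−0.039) = 167.8649
P₀ = 8.7641/(1+0.108)^1 + 11.1479/(1+0.108)^2 + 167.8649/(1+0.108)^2 = 153.7256

$153.73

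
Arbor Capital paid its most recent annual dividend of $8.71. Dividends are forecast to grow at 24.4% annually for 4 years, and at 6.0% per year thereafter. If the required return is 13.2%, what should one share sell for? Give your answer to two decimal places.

$231.37

Two-stage DDM. Project D₁…D_4 at 0.244, terminal growth 0.06, discount at r = 0.132.
D_1 = 10.8352
D_2 = 13.4790
D_3 = 16.7679
D_4 = 20.8593
Terminal value at t=4: TV = D_5/(r−g) = 22.1109/(0.132−0.06) = 307.0952
P₀ = 10.8352/(1+0.132)^1 + 13.4790/(1+0.132)^2 + 16.7679/(1+0.132)^3 + 20.8593/(1+0.132)^4 + 307.0952/(1+0.132)^4 = 231.3730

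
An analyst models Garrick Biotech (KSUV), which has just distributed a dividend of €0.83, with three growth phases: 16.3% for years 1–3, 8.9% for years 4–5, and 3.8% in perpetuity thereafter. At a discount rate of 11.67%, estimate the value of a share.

€16.27

Three-stage DDM. Project D₁…D_5; terminal Gordon value at t=5 with g = 0.038; discount at r = 0.1167.
D_1 = 0.9653
D_2 = 1.1226
D_3 = 1.3056
D_4 = 1.4218
D_5 = 1.5484
TV_5 = 1.6072/(0.1167−0.038) = 20.4219
P₀ = Σ Dₜ/(1+r)ᵗ + TV_5/(1+r)^5 = 16.2684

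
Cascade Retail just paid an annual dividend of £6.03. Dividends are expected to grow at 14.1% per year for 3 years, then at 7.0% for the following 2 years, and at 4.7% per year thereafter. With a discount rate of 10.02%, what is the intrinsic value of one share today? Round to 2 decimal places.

Three-stage DDM. Project D₁…D_5; terminal Gordon value at t=5 with g = 0.047; discount at r = 0.1002.
D_1 = 6.8802
D_2 = 7.8503
D_3 = 8.9572
D_4 = 9.5842
D_5 = 10.2551
TV_5 = 10.7371/(0.1002−0.047) = 201.8259
P₀ = Σ Dₜ/(1+r)ᵗ + TV_5/(1+r)^5 = 157.5726

£157.57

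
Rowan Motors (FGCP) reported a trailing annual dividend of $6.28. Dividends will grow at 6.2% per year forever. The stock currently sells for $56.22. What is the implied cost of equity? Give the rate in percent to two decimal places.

Rearranging the constant-growth DDM: r = D₁/P₀ + g.
D₁ = 6.28 × (1 + 0.062) = 6.6694.
r = 6.6694 / 56.22 + 0.062 = 0.11863 + 0.062 = 0.18063

18.06%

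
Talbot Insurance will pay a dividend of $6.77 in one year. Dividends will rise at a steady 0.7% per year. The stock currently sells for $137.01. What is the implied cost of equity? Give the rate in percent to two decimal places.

5.64%

Rearranging the constant-growth DDM: r = D₁/P₀ + g.
r = 6.7700 / 137.01 + 0.007 = 0.04941 + 0.007 = 0.05641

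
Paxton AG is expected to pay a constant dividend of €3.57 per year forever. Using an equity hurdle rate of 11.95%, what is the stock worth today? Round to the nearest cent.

Zero-growth DDM (perpetuity): P₀ = D/r = 3.57 / 0.1195 = 29.8745

€29.87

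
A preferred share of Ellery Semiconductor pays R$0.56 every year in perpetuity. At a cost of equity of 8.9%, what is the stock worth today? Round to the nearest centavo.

Zero-growth DDM (perpetuity): P₀ = D/r = 0.56 / 0.089 = 6.2921

R$6.29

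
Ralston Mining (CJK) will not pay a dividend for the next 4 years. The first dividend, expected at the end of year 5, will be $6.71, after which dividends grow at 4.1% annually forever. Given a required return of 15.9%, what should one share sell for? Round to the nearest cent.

$31.51

Deferred-dividend DDM. At t=4 the remaining stream is a growing perpetuity with first payment D_5 = 6.71.
V_4 = D_5/(r−g) = 6.71/(0.159−0.041) = 56.8644
P₀ = V_4/(1+r)^4 = 56.8644/(1+0.159)^4 = 31.5142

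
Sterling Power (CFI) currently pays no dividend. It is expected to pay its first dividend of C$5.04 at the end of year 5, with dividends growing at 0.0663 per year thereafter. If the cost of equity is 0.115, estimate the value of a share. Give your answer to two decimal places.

Deferred-dividend DDM. At t=4 the remaining stream is a growing perpetuity with first payment D_5 = 5.04.
V_4 = D_5/(r−g) = 5.04/(0.115−0.0663) = 103.4908
P₀ = V_4/(1+r)^4 = 103.4908/(1+0.115)^4 = 66.9579

C$66.96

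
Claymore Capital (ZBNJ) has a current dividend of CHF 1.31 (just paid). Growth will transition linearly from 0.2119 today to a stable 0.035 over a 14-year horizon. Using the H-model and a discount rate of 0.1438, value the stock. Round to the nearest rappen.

CHF 27.37

H-model: P₀ = D₀[(1+g_L) + H(g_S−g_L)]/(r−g_L), with H = 14/2 = 7.
P₀ = 1.31 × [(1+0.035) + 7×(0.2119−0.035)] / (0.1438−0.035)
   = 1.31 × 2.2733 / 0.1088 = 27.3715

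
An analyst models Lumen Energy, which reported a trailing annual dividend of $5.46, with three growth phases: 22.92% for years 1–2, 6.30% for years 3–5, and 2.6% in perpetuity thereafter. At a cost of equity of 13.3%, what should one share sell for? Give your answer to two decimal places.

Three-stage DDM. Project D₁…D_5; terminal Gordon value at t=5 with g = 0.026; discount at r = 0.133.
D_1 = 6.7114
D_2 = 8.2497
D_3 = 8.7694
D_4 = 9.3219
D_5 = 9.9092
TV_5 = 10.1668/(0.133−0.026) = 95.0170
P₀ = Σ Dₜ/(1+r)ᵗ + TV_5/(1+r)^5 = 80.2363

$80.24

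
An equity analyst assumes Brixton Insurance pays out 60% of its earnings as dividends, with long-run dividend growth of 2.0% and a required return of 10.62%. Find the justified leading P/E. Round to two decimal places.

Justified leading P/E = b/(r−g) = 0.60/(0.1062−0.02) = 6.9606

6.96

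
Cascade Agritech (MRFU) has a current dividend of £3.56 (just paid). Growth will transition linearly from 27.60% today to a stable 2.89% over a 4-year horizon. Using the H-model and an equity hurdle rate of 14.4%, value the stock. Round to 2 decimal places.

£47.11

H-model: P₀ = D₀[(1+g_L) + H(g_S−g_L)]/(r−g_L), with H = 4/2 = 2.
P₀ = 3.56 × [(1+0.0289) + 2×(0.276−0.0289)] / (0.144−0.0289)
   = 3.56 × 1.5231 / 0.1151 = 47.1089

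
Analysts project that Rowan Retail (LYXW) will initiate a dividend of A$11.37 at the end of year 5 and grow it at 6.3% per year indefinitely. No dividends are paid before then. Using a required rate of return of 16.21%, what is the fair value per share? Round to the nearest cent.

Deferred-dividend DDM. At t=4 the remaining stream is a growing perpetuity with first payment D_5 = 11.37.
V_4 = D_5/(r−g) = 11.37/(0.1621−0.063) = 114.7326
P₀ = V_4/(1+r)^4 = 114.7326/(1+0.1621)^4 = 62.9090

A$62.91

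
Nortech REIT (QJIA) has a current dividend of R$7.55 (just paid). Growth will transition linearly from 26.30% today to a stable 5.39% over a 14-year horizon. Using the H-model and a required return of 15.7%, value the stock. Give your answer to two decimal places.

R$184.36

H-model: P₀ = D₀[(1+g_L) + H(g_S−g_L)]/(r−g_L), with H = 14/2 = 7.
P₀ = 7.55 × [(1+0.0539) + 7×(0.263−0.0539)] / (0.157−0.0539)
   = 7.55 × 2.5176 / 0.1031 = 184.3635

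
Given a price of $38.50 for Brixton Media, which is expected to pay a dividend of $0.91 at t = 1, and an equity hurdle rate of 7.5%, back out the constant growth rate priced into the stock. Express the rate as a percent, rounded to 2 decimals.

5.14%

From P₀ = D₁/(r − g), the implied growth is g = r − D₁/P₀.
g = 0.075 − 0.91/38.50 = 0.075 − 0.02364 = 0.05136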